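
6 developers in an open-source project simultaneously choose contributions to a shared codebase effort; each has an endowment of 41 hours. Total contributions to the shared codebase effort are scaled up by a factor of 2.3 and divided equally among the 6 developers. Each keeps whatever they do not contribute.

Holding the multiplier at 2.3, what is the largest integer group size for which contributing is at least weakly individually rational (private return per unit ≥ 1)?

2

Private return per unit is 2.3/(group size), which is ≥ 1 whenever the group size is ≤ 2.3.
The largest such integer is 2.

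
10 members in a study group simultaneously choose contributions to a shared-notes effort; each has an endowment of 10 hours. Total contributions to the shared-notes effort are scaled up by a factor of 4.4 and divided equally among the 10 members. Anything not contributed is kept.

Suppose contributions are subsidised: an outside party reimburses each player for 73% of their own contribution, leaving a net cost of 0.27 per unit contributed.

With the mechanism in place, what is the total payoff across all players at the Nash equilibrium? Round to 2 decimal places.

Under the mechanism each unit contributed yields (4.4/10) / 0.27 = 1.6296 back to its contributor per unit of net cost, which exceeds 1, making full contribution the dominant choice for everyone.
At the Nash equilibrium everyone contributes 10. Group total payoff = 10 × (10 × 0.73 + 4.4 × 10) = 513.00.

513.00 hours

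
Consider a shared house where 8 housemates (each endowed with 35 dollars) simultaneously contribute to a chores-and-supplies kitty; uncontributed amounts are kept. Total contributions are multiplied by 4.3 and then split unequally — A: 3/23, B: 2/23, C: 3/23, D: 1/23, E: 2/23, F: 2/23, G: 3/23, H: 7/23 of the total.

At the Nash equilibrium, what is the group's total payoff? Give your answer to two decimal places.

Each unit j contributes comes back to j as 4.3 × (j's share), so j prefers to contribute only if that share exceeds 1/4.3 = 0.2326; otherwise keeping the unit dominates.
H alone (share 7/23) is above the threshold, contributing 35; the remaining 7 contribute 0. Total contributed: 35.
The chores-and-supplies kitty pays out 4.3 × 35 = 150.50 in total (split across the unequal shares, but the aggregate is all that matters for the group sum).
The 7 free-riders keep 35 each, adding 245. Group total = 245 + 150.50 = 395.50.

395.50 dollars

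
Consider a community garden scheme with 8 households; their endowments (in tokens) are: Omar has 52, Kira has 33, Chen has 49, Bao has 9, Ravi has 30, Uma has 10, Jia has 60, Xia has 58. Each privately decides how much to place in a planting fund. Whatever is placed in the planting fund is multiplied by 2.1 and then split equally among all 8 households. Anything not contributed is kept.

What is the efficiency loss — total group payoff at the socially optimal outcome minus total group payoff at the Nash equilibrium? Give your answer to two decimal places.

The private return per contributed unit is 2.1/8 = 0.2625 < 1 for every player regardless of endowment, so the Nash equilibrium is zero contribution and the group total is Σ E_j = 52 + 33 + 49 + 9 + 30 + 10 + 60 + 58 = 301.
Each contributed unit returns 2.100 to the group, so the social optimum is full contribution by everyone: group total = 2.100 × 301 = 632.10.
Efficiency loss = (2.100 − 1) × 301 = 331.10.

331.10 tokens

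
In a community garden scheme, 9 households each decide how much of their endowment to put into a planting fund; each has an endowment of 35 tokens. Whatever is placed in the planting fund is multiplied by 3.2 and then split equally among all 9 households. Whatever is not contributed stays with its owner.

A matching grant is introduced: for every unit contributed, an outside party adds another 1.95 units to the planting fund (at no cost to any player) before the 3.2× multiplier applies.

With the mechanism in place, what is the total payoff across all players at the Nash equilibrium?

The effective private return per unit is now 3.2 × 2.95 / 9 = 1.0489 > 1, so every player's dominant strategy flips to full contribution.
So the Nash equilibrium is full contribution by all 9; the group earns 3.2 × 2.95 × 315 = 2973.60.

2973.60 tokens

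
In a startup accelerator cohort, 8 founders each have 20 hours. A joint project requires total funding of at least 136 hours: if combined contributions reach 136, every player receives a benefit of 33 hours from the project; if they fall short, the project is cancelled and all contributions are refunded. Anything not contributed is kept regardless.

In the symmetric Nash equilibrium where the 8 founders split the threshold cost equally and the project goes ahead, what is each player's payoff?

Equal share of the threshold: 136/8 = 17.
At this profile no one gains by cutting their contribution: any cut drops the total below 136, the project is cancelled, contributions are refunded, and the deviator ends with 20, which is less than 20 − 17 + 33 = 36. Contributing more than 17 just wastes the excess. So contributing exactly 17 is a best response.
Each player's payoff: 20 − 17 + 33 = 36.

36 hours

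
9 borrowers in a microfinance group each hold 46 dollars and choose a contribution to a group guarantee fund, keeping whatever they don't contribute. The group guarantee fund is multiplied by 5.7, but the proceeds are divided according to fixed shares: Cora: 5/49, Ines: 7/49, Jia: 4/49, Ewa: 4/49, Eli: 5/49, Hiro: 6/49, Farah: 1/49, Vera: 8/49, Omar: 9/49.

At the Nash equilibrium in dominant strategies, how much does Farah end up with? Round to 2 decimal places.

51.35 dollars

For player j, contributing a unit is worthwhile iff 5.7 × (j's share) ≥ 1, i.e. iff j's share is at least 0.1754.
The only share above 0.1754 is Omar's 9/49, contributing 46; the remaining 8 contribute 0. Total contributed: 46.
Farah keeps 46 and receives 5.7 × 46 × 1/49 = 5.35 from the group guarantee fund, for a payoff of 51.35.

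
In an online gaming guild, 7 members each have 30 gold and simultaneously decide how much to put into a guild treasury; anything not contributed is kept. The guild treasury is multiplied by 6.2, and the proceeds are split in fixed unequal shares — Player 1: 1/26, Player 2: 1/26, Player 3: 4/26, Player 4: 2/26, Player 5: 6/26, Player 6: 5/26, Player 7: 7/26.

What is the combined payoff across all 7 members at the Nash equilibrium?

678.00 gold

Each unit j contributes comes back to j as 6.2 × (j's share), so j prefers to contribute only if that share exceeds 1/6.2 = 0.1613; otherwise keeping the unit dominates.
Player 5, Player 6 and Player 7 clear that bar, contributing 30 each; the remaining 4 contribute 0. Total contributed: 90.
The guild treasury pays out 6.2 × 90 = 558.00 in total (split across the unequal shares, but the aggregate is all that matters for the group sum).
The 4 free-riders keep 30 each, adding 120. Group total = 120 + 558.00 = 678.00.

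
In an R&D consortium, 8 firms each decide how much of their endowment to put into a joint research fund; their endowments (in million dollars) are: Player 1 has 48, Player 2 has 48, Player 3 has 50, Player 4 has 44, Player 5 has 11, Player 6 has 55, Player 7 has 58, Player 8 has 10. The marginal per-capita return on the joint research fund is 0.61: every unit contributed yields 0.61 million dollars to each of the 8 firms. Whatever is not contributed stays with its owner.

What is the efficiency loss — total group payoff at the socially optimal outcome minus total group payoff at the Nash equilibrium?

1257.12 million dollars

The private return per contributed unit is 0.61 < 1 for everyone, so the Nash equilibrium is zero contribution and the group total is Σ E_j = 48 + 48 + 50 + 44 + 11 + 55 + 58 + 10 = 324.
Each contributed unit returns 4.880 to the group, so the social optimum is full contribution by everyone: group total = 4.880 × 324 = 1581.12.
Efficiency loss = (4.880 − 1) × 324 = 1257.12.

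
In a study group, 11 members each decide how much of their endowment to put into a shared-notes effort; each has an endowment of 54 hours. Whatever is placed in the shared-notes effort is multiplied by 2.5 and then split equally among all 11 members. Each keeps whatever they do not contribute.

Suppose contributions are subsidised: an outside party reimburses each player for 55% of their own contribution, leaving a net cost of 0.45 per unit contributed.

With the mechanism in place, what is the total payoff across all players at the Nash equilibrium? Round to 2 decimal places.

The effective private return is (2.5/11) / 0.45 = 0.5051, which is still under 1, so the mechanism doesn't change anyone's dominant strategy: zero contribution.
Everyone keeps their endowment and the group total is 11 × 54 = 594.

594.00 hours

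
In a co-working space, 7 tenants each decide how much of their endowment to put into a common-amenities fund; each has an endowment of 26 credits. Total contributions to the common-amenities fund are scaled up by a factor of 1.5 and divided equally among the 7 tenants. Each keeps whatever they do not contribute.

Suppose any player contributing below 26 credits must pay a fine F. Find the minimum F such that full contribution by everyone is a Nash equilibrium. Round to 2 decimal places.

20.43 credits

Given the others contribute fully, the best deviation is to contribute 0 (any partial contribution still incurs the fine and gives up units whose private return 0.2143 is below 1).
Deviating from 26 to 0 saves 26 credits but forfeits the deviator's share of the drop in the common-amenities fund: 1.5/7 × 26 = 5.57.
So the deviation gain is 26 − 5.57 = 20.43, and the fine must be at least 20.43 credits to wipe it out.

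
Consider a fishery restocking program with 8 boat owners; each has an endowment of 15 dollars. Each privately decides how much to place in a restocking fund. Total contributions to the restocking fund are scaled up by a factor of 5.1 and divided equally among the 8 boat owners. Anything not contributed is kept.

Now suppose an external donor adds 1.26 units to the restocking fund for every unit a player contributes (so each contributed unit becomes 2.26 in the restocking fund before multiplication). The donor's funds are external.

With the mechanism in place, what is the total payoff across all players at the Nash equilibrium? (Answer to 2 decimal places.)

The effective private return per unit is now 5.1 × 2.26 / 8 = 1.4408 > 1, so every player's dominant strategy flips to full contribution.
So the Nash equilibrium is full contribution by all 8; the group earns 5.1 × 2.26 × 120 = 1383.12.

1383.12 dollars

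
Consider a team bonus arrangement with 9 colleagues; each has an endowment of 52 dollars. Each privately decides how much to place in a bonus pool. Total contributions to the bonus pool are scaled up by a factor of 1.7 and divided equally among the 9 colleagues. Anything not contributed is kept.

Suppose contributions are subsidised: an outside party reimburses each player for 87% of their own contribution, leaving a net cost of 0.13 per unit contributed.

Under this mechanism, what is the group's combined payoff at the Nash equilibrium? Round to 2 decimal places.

The effective private return per unit is now (1.7/9) / 0.13 = 1.4530 > 1, so every player's dominant strategy flips to full contribution.
So the Nash equilibrium is full contribution by all 9; the group earns 9 × (52 × 0.87 + 1.7 × 52) = 1202.76.

1202.76 dollars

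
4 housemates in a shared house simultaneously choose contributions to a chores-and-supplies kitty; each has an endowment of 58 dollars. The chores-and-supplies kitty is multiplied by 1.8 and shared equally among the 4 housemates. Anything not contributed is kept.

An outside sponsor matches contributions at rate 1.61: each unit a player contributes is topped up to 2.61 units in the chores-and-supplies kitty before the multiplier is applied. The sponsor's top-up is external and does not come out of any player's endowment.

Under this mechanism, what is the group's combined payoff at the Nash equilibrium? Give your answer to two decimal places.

Under the mechanism each unit contributed yields 1.8 × 2.61 / 4 = 1.1745 back to its contributor per unit of net cost, which exceeds 1, making full contribution the dominant choice for everyone.
So the Nash equilibrium is full contribution by all 4; the group earns 1.8 × 2.61 × 232 = 1089.94.

1089.94 dollars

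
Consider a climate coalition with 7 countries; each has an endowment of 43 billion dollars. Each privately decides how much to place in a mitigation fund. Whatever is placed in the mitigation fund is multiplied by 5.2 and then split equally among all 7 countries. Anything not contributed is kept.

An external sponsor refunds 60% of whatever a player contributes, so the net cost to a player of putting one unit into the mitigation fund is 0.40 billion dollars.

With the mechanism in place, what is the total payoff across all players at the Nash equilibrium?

The effective private return per unit is now (5.2/7) / 0.40 = 1.8571 > 1, so every player's dominant strategy flips to full contribution.
At the Nash equilibrium everyone contributes 43. Group total payoff = 7 × (43 × 0.60 + 5.2 × 43) = 1745.80.

1745.80 billion dollars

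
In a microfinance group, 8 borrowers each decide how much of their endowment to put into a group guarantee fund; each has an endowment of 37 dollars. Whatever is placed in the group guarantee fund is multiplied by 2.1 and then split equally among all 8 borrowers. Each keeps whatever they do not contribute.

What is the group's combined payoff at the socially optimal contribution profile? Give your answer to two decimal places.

621.60 dollars

Each contributed unit returns 2.100 to the group as a whole (0.2625 to each of 8 players), which exceeds 1, so the social optimum is full contribution: group total = 2.100 × 296 = 621.60.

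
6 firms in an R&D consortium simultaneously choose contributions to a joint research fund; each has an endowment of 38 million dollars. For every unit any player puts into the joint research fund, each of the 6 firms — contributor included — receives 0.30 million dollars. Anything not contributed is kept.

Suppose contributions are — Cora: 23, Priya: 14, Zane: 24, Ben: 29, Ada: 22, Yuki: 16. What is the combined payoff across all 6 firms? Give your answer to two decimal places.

Total contributed: 23 + 14 + 24 + 29 + 22 + 16 = 128; total kept: 6 × 38 − 128 = 100.
The joint research fund pays out 0.30 × 6 × 128 = 230.40 in aggregate.
Group total = 100 + 230.40 = 330.40.

330.40 million dollars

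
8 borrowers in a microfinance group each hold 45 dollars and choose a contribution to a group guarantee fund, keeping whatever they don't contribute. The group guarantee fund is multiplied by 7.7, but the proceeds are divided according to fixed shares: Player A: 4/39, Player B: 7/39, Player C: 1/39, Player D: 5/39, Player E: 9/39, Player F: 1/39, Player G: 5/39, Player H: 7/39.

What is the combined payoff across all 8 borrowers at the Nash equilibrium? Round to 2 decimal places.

1264.50 dollars

For player j, contributing a unit is worthwhile iff 7.7 × (j's share) ≥ 1, i.e. iff j's share is at least 0.1299.
Player B, Player E and Player H clear that bar, contributing 45 each; the remaining 5 contribute 0. Total contributed: 135.
The group guarantee fund pays out 7.7 × 135 = 1039.50 in total (split across the unequal shares, but the aggregate is all that matters for the group sum).
The 5 free-riders keep 45 each, adding 225. Group total = 225 + 1039.50 = 1264.50.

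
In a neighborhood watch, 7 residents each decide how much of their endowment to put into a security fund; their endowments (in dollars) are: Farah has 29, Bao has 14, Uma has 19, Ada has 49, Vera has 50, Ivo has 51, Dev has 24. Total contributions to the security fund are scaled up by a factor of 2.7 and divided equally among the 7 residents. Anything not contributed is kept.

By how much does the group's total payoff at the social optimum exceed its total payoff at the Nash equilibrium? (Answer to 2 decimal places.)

401.20 dollars

The private return per contributed unit is 2.7/7 = 0.3857 < 1 for every player regardless of endowment, so the Nash equilibrium is zero contribution and the group total is Σ E_j = 29 + 14 + 19 + 49 + 50 + 51 + 24 = 236.
Each contributed unit returns 2.700 to the group, so the social optimum is full contribution by everyone: group total = 2.700 × 236 = 637.20.
Efficiency loss = (2.700 − 1) × 236 = 401.20.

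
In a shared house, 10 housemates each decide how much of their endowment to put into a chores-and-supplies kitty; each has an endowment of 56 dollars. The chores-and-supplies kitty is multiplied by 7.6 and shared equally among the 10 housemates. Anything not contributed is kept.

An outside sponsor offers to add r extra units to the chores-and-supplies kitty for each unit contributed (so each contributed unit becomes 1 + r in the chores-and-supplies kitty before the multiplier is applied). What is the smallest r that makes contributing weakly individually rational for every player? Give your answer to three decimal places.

With matching at rate r, one contributed unit becomes (1 + r) in the chores-and-supplies kitty and returns 7.6 × (1 + r) / 10 to the contributor.
Setting this equal to 1: 1 + r = 10/7.6 = 1.3158.
So the minimum matching rate is r = 1.3158 − 1 = 0.316.

0.316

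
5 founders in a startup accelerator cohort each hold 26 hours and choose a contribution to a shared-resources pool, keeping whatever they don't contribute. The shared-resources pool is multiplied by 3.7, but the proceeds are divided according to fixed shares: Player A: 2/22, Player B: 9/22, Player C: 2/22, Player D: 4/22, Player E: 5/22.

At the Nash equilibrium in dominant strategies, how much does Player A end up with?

34.75 hours

A player with share s gets back 3.7·s per unit contributed, so full contribution is dominant for anyone with s > 1/3.7 = 0.2703 and zero contribution is dominant for anyone below.
Player B alone (share 9/22) is above the threshold, contributing 26; the remaining 4 contribute 0. Total contributed: 26.
Player A keeps 26 and receives 3.7 × 26 × 2/22 = 8.75 from the shared-resources pool, for a payoff of 34.75.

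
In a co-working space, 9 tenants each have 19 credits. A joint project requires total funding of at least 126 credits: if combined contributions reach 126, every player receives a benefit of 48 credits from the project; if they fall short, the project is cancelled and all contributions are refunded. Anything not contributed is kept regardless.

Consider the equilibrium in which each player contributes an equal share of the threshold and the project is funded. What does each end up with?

Equal share of the threshold: 126/9 = 14.
At this profile no one gains by cutting their contribution: any cut drops the total below 126, the project is cancelled, contributions are refunded, and the deviator ends with 19, which is less than 19 − 14 + 48 = 53. Contributing more than 14 just wastes the excess. So contributing exactly 14 is a best response.
Each player's payoff: 19 − 14 + 48 = 53.

53 credits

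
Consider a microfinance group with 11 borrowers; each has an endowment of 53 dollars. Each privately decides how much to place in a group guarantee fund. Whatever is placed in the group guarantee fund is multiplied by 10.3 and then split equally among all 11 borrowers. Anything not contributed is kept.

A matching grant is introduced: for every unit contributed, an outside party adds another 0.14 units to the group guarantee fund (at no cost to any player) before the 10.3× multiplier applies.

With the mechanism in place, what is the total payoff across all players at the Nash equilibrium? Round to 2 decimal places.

With the mechanism, a contributed unit returns 10.3 × 1.14 / 11 = 1.0675 per unit of net cost to the contributor — now above 1 — so contributing fully is weakly dominant for every player.
So the Nash equilibrium is full contribution by all 11; the group earns 10.3 × 1.14 × 583 = 6845.59.

6845.59 dollars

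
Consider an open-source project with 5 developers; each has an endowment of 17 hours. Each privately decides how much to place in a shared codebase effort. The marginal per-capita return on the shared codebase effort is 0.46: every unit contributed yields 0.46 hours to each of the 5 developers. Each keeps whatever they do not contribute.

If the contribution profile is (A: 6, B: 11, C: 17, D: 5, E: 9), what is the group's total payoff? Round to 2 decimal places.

Total contributed: 6 + 11 + 17 + 5 + 9 = 48; total kept: 5 × 17 − 48 = 37.
The shared codebase effort pays out 0.46 × 5 × 48 = 110.40 in aggregate.
Group total = 37 + 110.40 = 147.40.

147.40 hours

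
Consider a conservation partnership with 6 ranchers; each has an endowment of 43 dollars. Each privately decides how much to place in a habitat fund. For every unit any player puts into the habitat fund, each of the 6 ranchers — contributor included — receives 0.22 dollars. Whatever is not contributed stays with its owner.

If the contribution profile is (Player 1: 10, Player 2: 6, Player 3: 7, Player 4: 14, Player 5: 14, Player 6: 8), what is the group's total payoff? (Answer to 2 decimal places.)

276.88 dollars

Total contributed: 10 + 6 + 7 + 14 + 14 + 8 = 59; total kept: 6 × 43 − 59 = 199.
The habitat fund pays out 0.22 × 6 × 59 = 77.88 in aggregate.
Group total = 199 + 77.88 = 276.88.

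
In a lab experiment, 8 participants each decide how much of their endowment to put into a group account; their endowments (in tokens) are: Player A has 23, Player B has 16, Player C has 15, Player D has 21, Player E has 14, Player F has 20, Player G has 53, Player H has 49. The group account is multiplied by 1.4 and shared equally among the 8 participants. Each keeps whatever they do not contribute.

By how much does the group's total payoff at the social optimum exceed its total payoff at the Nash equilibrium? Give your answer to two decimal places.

The private return per contributed unit is 1.4/8 = 0.1750 < 1 for every player regardless of endowment, so the Nash equilibrium is zero contribution and the group total is Σ E_j = 23 + 16 + 15 + 21 + 14 + 20 + 53 + 49 = 211.
Each contributed unit returns 1.400 to the group, so the social optimum is full contribution by everyone: group total = 1.400 × 211 = 295.40.
Efficiency loss = (1.400 − 1) × 211 = 84.40.

84.40 tokens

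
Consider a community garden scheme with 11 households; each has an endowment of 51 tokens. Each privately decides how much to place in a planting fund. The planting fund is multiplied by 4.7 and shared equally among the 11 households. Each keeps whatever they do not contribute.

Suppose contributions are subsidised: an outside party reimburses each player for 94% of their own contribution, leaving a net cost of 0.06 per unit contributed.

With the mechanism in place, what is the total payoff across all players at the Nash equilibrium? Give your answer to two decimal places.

Under the mechanism each unit contributed yields (4.7/11) / 0.06 = 7.1212 back to its contributor per unit of net cost, which exceeds 1, making full contribution the dominant choice for everyone.
At the Nash equilibrium everyone contributes 51. Group total payoff = 11 × (51 × 0.94 + 4.7 × 51) = 3164.04.

3164.04 tokens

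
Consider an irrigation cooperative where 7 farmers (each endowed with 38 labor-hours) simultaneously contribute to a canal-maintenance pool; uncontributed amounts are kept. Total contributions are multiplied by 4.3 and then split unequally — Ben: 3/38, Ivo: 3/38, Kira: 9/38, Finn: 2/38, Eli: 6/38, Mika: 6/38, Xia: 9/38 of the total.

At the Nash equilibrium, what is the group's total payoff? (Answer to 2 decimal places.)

A player with share s gets back 4.3·s per unit contributed, so full contribution is dominant for anyone with s > 1/4.3 = 0.2326 and zero contribution is dominant for anyone below.
Kira and Xia are above the threshold, contributing 38 each; the remaining 5 contribute 0. Total contributed: 76.
The canal-maintenance pool pays out 4.3 × 76 = 326.80 in total (split across the unequal shares, but the aggregate is all that matters for the group sum).
The 5 free-riders keep 38 each, adding 190. Group total = 190 + 326.80 = 516.80.

516.80 labor-hours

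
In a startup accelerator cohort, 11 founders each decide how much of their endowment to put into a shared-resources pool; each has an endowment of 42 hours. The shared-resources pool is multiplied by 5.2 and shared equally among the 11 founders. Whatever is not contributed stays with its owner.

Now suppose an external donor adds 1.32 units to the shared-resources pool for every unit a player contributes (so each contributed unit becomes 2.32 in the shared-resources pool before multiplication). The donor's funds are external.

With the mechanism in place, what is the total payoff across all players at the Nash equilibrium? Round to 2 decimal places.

The effective private return per unit is now 5.2 × 2.32 / 11 = 1.0967 > 1, so every player's dominant strategy flips to full contribution.
So the Nash equilibrium is full contribution by all 11; the group earns 5.2 × 2.32 × 462 = 5573.57.

5573.57 hours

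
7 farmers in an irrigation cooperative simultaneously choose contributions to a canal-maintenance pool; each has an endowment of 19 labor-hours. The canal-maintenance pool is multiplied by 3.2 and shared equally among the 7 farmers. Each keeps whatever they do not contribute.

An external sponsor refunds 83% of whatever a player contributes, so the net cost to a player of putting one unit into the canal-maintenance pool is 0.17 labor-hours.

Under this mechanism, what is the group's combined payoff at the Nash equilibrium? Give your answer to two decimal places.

535.99 labor-hours

Under the mechanism each unit contributed yields (3.2/7) / 0.17 = 2.6891 back to its contributor per unit of net cost, which exceeds 1, making full contribution the dominant choice for everyone.
So the Nash equilibrium is full contribution by all 7; the group earns 7 × (19 × 0.83 + 3.2 × 19) = 535.99.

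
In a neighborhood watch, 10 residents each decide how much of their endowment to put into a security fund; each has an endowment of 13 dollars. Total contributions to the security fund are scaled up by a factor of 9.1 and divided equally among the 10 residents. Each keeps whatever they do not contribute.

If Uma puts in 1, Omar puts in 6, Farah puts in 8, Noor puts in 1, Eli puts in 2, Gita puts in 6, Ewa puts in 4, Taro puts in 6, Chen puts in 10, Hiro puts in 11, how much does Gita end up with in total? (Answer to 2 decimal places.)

Total contributed: 1 + 6 + 8 + 1 + 2 + 6 + 4 + 6 + 10 + 11 = 55.
Each receives 9.1 × 55 / 10 = 50.05 from the security fund.
Gita keeps 13 − 6 = 7, so Gita's payoff is 7 + 50.05 = 57.05.

57.05 dollars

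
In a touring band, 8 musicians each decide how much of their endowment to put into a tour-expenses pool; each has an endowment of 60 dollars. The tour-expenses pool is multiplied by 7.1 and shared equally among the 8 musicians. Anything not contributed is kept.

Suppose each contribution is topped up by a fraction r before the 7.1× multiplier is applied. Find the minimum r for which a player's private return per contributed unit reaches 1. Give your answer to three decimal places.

0.127

With matching at rate r, one contributed unit becomes (1 + r) in the tour-expenses pool and returns 7.1 × (1 + r) / 8 to the contributor.
Setting this equal to 1: 1 + r = 8/7.1 = 1.1268.
So the minimum matching rate is r = 1.1268 − 1 = 0.127.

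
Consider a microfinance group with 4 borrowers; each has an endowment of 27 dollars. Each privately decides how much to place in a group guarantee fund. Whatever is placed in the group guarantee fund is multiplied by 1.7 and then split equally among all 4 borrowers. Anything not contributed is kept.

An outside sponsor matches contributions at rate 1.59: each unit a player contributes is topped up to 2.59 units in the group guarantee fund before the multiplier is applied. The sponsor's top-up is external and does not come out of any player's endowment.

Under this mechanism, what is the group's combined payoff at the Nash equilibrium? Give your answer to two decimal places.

475.52 dollars

Under the mechanism each unit contributed yields 1.7 × 2.59 / 4 = 1.1008 back to its contributor per unit of net cost, which exceeds 1, making full contribution the dominant choice for everyone.
So the Nash equilibrium is full contribution by all 4; the group earns 1.7 × 2.59 × 108 = 475.52.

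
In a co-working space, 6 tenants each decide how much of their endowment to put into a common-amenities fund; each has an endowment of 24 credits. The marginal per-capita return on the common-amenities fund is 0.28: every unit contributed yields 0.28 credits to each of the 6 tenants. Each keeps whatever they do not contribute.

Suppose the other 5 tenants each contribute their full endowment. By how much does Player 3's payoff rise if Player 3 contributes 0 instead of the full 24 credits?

Switching from a contribution of 24 to 0 lets Player 3 keep an extra 24 credits, but lowers the common-amenities fund by 24, which costs Player 3 their own share of that drop: 0.28 × 24 = 6.72.
Net gain = 24 − 6.72 = 17.28. The private return per contributed unit (0.28) is below 1, so free-riding is indeed the best response regardless of what the others do.

17.28 credits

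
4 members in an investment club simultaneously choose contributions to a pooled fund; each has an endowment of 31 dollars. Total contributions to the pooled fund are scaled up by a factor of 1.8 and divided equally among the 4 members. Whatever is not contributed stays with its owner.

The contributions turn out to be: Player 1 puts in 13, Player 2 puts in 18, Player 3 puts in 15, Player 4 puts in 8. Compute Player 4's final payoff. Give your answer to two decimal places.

47.30 dollars

Total contributed: 13 + 18 + 15 + 8 = 54.
Each receives 1.8 × 54 / 4 = 24.30 from the pooled fund.
Player 4 keeps 31 − 8 = 23, so Player 4's payoff is 23 + 24.30 = 47.30.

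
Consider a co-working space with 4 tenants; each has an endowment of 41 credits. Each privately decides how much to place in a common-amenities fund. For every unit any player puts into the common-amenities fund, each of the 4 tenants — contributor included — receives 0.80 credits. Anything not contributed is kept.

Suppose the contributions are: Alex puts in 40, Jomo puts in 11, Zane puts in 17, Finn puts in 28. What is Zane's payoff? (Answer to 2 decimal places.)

100.80 credits

Total contributed: 40 + 11 + 17 + 28 = 96.
Each receives 0.80 × 96 = 76.80 from the common-amenities fund.
Zane keeps 41 − 17 = 24, so Zane's payoff is 24 + 76.80 = 100.80.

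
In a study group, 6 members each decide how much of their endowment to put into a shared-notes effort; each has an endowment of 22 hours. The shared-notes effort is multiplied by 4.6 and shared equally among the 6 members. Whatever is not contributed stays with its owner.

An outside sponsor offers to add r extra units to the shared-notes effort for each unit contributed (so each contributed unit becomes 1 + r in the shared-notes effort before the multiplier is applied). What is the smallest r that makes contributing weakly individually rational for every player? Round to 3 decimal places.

With matching at rate r, one contributed unit becomes (1 + r) in the shared-notes effort and returns 4.6 × (1 + r) / 6 to the contributor.
Setting this equal to 1: 1 + r = 6/4.6 = 1.3043.
So the minimum matching rate is r = 1.3043 − 1 = 0.304.

0.304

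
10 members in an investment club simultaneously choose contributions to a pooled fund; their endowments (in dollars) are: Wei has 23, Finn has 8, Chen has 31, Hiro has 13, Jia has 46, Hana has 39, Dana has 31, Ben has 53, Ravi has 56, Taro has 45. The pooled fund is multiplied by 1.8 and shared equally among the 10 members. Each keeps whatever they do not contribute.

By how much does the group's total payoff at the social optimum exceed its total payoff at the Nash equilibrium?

The private return per contributed unit is 1.8/10 = 0.1800 < 1 for every player regardless of endowment, so the Nash equilibrium is zero contribution and the group total is Σ E_j = 23 + 8 + 31 + 13 + 46 + 39 + 31 + 53 + 56 + 45 = 345.
Each contributed unit returns 1.800 to the group, so the social optimum is full contribution by everyone: group total = 1.800 × 345 = 621.00.
Efficiency loss = (1.800 − 1) × 345 = 276.00.

276.00 dollars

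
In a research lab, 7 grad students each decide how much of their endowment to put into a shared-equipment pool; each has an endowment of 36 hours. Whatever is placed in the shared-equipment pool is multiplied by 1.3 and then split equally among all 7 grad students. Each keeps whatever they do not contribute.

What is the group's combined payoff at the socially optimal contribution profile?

Each contributed unit returns 1.300 to the group as a whole (0.1857 to each of 7 players), which exceeds 1, so the social optimum is full contribution: group total = 1.300 × 252 = 327.60.

327.60 hours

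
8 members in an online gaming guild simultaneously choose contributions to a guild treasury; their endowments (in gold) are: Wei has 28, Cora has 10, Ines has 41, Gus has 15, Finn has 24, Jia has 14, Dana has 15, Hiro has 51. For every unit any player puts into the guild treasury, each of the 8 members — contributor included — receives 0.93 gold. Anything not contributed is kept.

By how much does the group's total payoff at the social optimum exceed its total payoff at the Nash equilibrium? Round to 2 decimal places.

The private return per contributed unit is 0.93 < 1 for everyone, so the Nash equilibrium is zero contribution and the group total is Σ E_j = 28 + 10 + 41 + 15 + 24 + 14 + 15 + 51 = 198.
Each contributed unit returns 7.440 to the group, so the social optimum is full contribution by everyone: group total = 7.440 × 198 = 1473.12.
Efficiency loss = (7.440 − 1) × 198 = 1275.12.

1275.12 gold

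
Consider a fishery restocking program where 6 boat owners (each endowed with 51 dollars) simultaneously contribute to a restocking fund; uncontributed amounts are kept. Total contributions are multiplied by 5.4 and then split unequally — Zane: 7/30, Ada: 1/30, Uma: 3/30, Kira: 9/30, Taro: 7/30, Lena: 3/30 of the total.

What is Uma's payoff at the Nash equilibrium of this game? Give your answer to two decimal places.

133.62 dollars

For player j, contributing a unit is worthwhile iff 5.4 × (j's share) ≥ 1, i.e. iff j's share is at least 0.1852.
The shares above 0.1852 belong to Zane, Kira and Taro, contributing 51 each; the remaining 3 contribute 0. Total contributed: 153.
Uma keeps 51 and receives 5.4 × 153 × 3/30 = 82.62 from the restocking fund, for a payoff of 133.62.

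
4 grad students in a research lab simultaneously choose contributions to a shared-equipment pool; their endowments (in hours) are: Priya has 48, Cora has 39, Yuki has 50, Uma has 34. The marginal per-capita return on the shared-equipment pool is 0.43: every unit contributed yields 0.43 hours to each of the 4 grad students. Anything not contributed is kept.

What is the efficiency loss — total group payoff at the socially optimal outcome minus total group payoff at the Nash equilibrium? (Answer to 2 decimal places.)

123.12 hours

The private return per contributed unit is 0.43 < 1 for everyone, so the Nash equilibrium is zero contribution and the group total is Σ E_j = 48 + 39 + 50 + 34 = 171.
Each contributed unit returns 1.720 to the group, so the social optimum is full contribution by everyone: group total = 1.720 × 171 = 294.12.
Efficiency loss = (1.720 − 1) × 171 = 123.12.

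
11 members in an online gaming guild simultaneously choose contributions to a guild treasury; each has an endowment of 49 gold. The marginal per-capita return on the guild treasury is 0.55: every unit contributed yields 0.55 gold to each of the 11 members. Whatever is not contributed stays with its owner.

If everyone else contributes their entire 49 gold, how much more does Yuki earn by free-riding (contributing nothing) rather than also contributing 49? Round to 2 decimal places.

22.05 gold

Switching from a contribution of 49 to 0 lets Yuki keep an extra 49 gold, but lowers the guild treasury by 49, which costs Yuki their own share of that drop: 0.55 × 49 = 26.95.
Net gain = 49 − 26.95 = 22.05. The private return per contributed unit (0.55) is below 1, so free-riding is indeed the best response regardless of what the others do.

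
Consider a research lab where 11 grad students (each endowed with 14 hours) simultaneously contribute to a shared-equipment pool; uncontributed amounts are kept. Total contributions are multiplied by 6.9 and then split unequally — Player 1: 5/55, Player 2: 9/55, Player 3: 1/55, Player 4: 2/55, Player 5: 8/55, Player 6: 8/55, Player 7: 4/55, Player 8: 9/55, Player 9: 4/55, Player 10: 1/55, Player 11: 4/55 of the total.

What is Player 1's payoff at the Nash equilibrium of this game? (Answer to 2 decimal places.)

For player j, contributing a unit is worthwhile iff 6.9 × (j's share) ≥ 1, i.e. iff j's share is at least 0.1449.
Player 2, Player 5, Player 6 and Player 8 are above the threshold, contributing 14 each; the remaining 7 contribute 0. Total contributed: 56.
Player 1 keeps 14 and receives 6.9 × 56 × 5/55 = 35.13 from the shared-equipment pool, for a payoff of 49.13.

49.13 hours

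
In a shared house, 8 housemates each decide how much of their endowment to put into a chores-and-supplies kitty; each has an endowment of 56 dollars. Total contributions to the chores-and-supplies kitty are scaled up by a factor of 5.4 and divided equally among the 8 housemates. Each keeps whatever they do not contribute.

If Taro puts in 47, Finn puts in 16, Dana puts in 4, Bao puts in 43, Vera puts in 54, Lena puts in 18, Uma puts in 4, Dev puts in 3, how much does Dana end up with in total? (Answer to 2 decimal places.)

179.58 dollars

Total contributed: 47 + 16 + 4 + 43 + 54 + 18 + 4 + 3 = 189.
Each receives 5.4 × 189 / 8 = 127.58 from the chores-and-supplies kitty.
Dana keeps 56 − 4 = 52, so Dana's payoff is 52 + 127.58 = 179.58.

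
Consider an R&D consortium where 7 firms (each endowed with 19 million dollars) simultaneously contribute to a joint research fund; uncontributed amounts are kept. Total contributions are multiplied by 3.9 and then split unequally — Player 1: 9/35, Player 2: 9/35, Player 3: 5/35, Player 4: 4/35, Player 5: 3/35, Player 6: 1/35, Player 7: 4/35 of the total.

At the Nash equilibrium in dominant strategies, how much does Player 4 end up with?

35.94 million dollars

Each unit j contributes comes back to j as 3.9 × (j's share), so j prefers to contribute only if that share exceeds 1/3.9 = 0.2564; otherwise keeping the unit dominates.
Player 1 and Player 2 clear that bar, contributing 19 each; the remaining 5 contribute 0. Total contributed: 38.
Player 4 keeps 19 and receives 3.9 × 38 × 4/35 = 16.94 from the joint research fund, for a payoff of 35.94.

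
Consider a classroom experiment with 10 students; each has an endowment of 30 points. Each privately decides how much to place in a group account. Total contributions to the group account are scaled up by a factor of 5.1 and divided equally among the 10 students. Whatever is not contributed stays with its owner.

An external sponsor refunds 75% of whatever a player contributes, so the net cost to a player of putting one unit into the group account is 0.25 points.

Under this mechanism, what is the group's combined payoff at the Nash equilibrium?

1755.00 points

The effective private return per unit is now (5.1/10) / 0.25 = 2.0400 > 1, so every player's dominant strategy flips to full contribution.
So the Nash equilibrium is full contribution by all 10; the group earns 10 × (30 × 0.75 + 5.1 × 30) = 1755.00.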